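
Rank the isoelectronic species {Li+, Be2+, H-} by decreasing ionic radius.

H-, Li+, Be2+

All of these have 2 electrons, so size is governed by nuclear charge alone: the more protons, the stronger the pull on the same electron cloud, and the smaller the ion.
Nuclear charges: Be2+ (Z=4), Li+ (Z=3), H- (Z=1).
Largest to smallest: H- > Li+ > Be2+.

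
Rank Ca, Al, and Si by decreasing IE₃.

The third ionization energy removes an electron from the +2 ion. For each element: Ca²⁺ is the bare [Ar] core; Al²⁺ still has 1 valence electron; Si²⁺ still has 2 valence electrons.
Breaking into a closed-shell core is much more expensive than removing a leftover valence electron — Ca has the largest IE_3 here.
Valence configurations: Al²⁺ [Ne]3s¹, Si²⁺ [Ne]3s².
Approximate IE_3 values (kJ/mol): Ca 4912, Al 2745, Si 3232.
Hence IE_3: Al < Si < Ca.

Ca, Si, Al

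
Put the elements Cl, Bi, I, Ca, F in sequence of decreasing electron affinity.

Cl > F > I > Bi > Ca

F is in period 2, group 17; Cl is in period 3, group 17; Ca is in period 4, group 2; I is in period 5, group 17; Bi is in period 6, group 15.
Adding an electron releases more energy for atoms nearer the top right (short of the noble gases).
These span different periods and groups, so the two trends combine.
Bi > Ca: the two effects oppose for this pair; the across-period effect wins (91 vs 2 kJ/mol).
I > Bi: relative to Bi, both the across-period and down-group shifts push I's electron affinity up.
F > I: they share group 17; the group trend gives F the larger value.
Cl > F: this pair runs against the simple trend — see the exception note.
Note the exception: Cl has a higher electron affinity than F, contrary to the simple trend — F's small 2p subshell makes the incoming electron feel strong e⁻–e⁻ repulsion, so Cl actually releases more energy on gaining an electron.
For reference (kJ/mol): F 328, Cl 349, Ca 2, I 295, Bi 91.
So from highest to lowest: Cl > F > I > Bi > Ca.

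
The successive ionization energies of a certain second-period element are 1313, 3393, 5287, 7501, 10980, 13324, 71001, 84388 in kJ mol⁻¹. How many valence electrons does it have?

6

Look for the largest jump between consecutive ionization energies: IE7/IE6 ≈ 5.3, far larger than any earlier ratio.
That jump marks the point where a core electron is being removed. So the atom has 6 valence electrons.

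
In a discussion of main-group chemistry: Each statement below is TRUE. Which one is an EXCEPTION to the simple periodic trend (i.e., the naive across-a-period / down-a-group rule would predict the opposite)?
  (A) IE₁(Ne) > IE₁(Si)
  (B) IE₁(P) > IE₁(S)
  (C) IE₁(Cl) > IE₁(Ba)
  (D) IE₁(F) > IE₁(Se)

(B)

The general trend: IE₁ increases across a period and decreases down a group.
(A) Ne (period 2, group 18) vs Si (period 3, group 14): the stated order agrees with the simple trend.
(B) P (period 3, group 15) vs S (period 3, group 16): the stated order contradicts the simple trend.
(C) Cl (period 3, group 17) vs Ba (period 6, group 2): the stated order agrees with the simple trend.
(D) F (period 2, group 17) vs Se (period 4, group 16): the stated order agrees with the simple trend.
The exception is (B): S (3p⁴) ionizes more easily than half-filled P (3p³) because the paired 3p electron in S is pushed out by e⁻–e⁻ repulsion.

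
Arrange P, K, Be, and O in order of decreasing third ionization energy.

Be, O, K, P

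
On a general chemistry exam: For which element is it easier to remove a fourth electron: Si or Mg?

The fourth ionization energy removes an electron from the +3 ion. For each element: Si³⁺ still has 1 valence electron; Mg³⁺ is already 1 electron into the core.
Core electrons are held far more tightly than valence electrons, so Mg tops the IE_4 order.
Approximate IE_4 values (kJ/mol): Si 4356, Mg 10543.
So the fourth ionization energies run Si < Mg.

Si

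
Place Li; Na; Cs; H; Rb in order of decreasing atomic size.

H is in period 1, group 1; Li is in period 2, group 1; Na is in period 3, group 1; Rb is in period 5, group 1; Cs is in period 6, group 1.
Radius decreases left→right (rising Z_eff, same n) and increases top→bottom (higher n).
All are in group 1, so atomic radius increases down the group.
So from largest to smallest: Cs > Rb > Na > Li > H.

Cs, Rb, Na, Li, H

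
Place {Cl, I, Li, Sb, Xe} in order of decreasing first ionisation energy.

Cl > Xe > I > Sb > Li

Li is in period 2, group 1; Cl is in period 3, group 17; Sb is in period 5, group 15; I is in period 5, group 17; Xe is in period 5, group 18.
Across a period the outer electron is held more tightly (higher IE₁); down a group it sits in a higher shell, more shielded, and comes off more easily.
Here both period and group differ, so the two effects have to be weighed against each other.
Sb > Li: the two effects oppose for this pair; the across-period effect wins (831 vs 520 kJ/mol).
I > Sb: both are in period 5; the period trend gives I the larger value.
Xe > I: both are in period 5; the period trend gives Xe the larger value.
Cl > Xe: the two effects oppose for this pair; the down-group effect wins (1251 vs 1170 kJ/mol).
For reference (kJ/mol): Li 520, Cl 1251, Sb 831, I 1008, Xe 1170.
So from highest to lowest: Cl > Xe > I > Sb > Li.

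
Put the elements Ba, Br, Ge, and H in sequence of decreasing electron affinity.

Br > Ge > H > Ba

H is in period 1, group 1; Ge is in period 4, group 14; Br is in period 4, group 17; Ba is in period 6, group 2.
Electron affinity generally becomes more exothermic across a period toward the halogens and less exothermic down a group.
These span different periods and groups, so the two trends combine.
H > Ba: period and group pull opposite ways; the down-group shift dominates (73 vs 14 kJ/mol).
Ge > H: period and group pull opposite ways; the across-period shift dominates (119 vs 73 kJ/mol).
Br > Ge: Br lies to the right of Ge in period 4, so the across-period effect alone puts Br higher.
Approximate values (kJ/mol): H 73, Ge 119, Br 325, Ba 14.
So from highest to lowest: Br > Ge > H > Ba.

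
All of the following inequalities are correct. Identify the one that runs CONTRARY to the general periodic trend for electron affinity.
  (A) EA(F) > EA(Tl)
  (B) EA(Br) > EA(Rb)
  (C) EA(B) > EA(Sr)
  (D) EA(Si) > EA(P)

(D)

The general trend: electron affinity increases across a period and decreases down a group.
(A) F (period 2, group 17) vs Tl (period 6, group 13): the stated order agrees with the simple trend.
(B) Br (period 4, group 17) vs Rb (period 5, group 1): the stated order agrees with the simple trend.
(C) B (period 2, group 13) vs Sr (period 5, group 2): the stated order agrees with the simple trend.
(D) Si (period 3, group 14) vs P (period 3, group 15): the stated order contradicts the simple trend.
The exception is (D): adding an electron to P's half-filled 3p³ is unfavourable, so Si (3p²) has the more exothermic EA.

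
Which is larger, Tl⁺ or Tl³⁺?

Tl⁺

Both ions have Z = 81 protons, but Tl³⁺ has lost more electrons, so its remaining electrons feel a larger effective nuclear charge per electron and are pulled in more tightly.
Higher positive charge → smaller ion, so Tl⁺ > Tl³⁺.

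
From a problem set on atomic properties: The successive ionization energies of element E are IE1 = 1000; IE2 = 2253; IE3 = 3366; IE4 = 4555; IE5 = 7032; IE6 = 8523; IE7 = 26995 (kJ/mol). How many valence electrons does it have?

6

Look for the largest jump between consecutive ionization energies: IE7/IE6 ≈ 3.2, far larger than any earlier ratio.
That jump marks the point where a core electron is being removed. So the atom has 6 valence electrons.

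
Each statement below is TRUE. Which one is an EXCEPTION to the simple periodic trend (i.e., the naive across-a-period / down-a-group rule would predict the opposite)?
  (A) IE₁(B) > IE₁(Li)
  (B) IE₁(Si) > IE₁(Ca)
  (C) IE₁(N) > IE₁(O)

The general trend: first ionisation energy increases across a period and decreases down a group.
(A) B (period 2, group 13) vs Li (period 2, group 1): the stated order agrees with the simple trend.
(B) Si (period 3, group 14) vs Ca (period 4, group 2): the stated order agrees with the simple trend.
(C) N (period 2, group 15) vs O (period 2, group 16): the stated order contradicts the simple trend.
The exception is (C): pairing an electron in O's 2p⁴ costs repulsion energy, so O ionizes more easily than half-filled N (2p³).

(C)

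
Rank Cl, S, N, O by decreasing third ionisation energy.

O, N, Cl, S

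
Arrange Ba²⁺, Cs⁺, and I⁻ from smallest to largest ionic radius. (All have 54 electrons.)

Ba²⁺ < Cs⁺ < I⁻

All of these have 54 electrons, so size is governed by nuclear charge alone: the more protons, the stronger the pull on the same electron cloud, and the smaller the ion.
Nuclear charges: Ba²⁺ (Z=56), Cs⁺ (Z=55), I⁻ (Z=53).
Smallest to largest: Ba²⁺ < Cs⁺ < I⁻.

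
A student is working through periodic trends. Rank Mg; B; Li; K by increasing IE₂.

Mg, B, K, Li

After 1 electron has been removed, what remains? Mg⁺ still has 1 valence electron; B⁺ still has 2 valence electrons; Li⁺ is the bare [He] core; K⁺ is the bare [Ar] core.
Core electrons are held far more tightly than valence electrons, so K and Li top the IE_2 order.
Valence configurations: Mg⁺ [Ne]3s¹, B⁺ [He]2s².
Tabulated IE_2 (kJ/mol): Mg 1451, B 2427, Li 7298, K 3052.
Overall IE_2 order: Mg < B < K < Li.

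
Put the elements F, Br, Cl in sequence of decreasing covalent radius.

Br > Cl > F

F is in period 2, group 17; Cl is in period 3, group 17; Br is in period 4, group 17.
Moving right in a period, electrons are added to the same shell under a stronger nuclear pull, so atoms get smaller; moving down, a new shell is opened and atoms get larger.
All are in group 17, so atomic radius increases down the group.
So from largest to smallest: Br > Cl > F.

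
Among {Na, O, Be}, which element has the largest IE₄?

Be

Consider each +3 ion: Na³⁺ is already 2 electrons into the core; O³⁺ still has 3 valence electrons; Be³⁺ is already 1 electron into the core.
Core electrons are held far more tightly than valence electrons, so Na and Be top the IE_4 order.
The numbers (kJ/mol): Na 9543, O 7469, Be 21007.
Hence IE_4: O < Na < Be.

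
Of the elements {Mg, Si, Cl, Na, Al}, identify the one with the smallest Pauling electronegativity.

Na

Na is in period 3, group 1; Mg is in period 3, group 2; Al is in period 3, group 13; Si is in period 3, group 14; Cl is in period 3, group 17.
Smaller atoms with higher effective nuclear charge are more electronegative.
All lie in period 3, so electronegativity increases left to right.
The smallest Pauling electronegativity among these belongs to Na.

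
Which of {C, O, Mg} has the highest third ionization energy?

Mg

The third ionization energy removes an electron from the +2 ion. For each element: C²⁺ still has 2 valence electrons; O²⁺ still has 4 valence electrons; Mg²⁺ is the bare [Ne] core.
Breaking into a closed-shell core is much more expensive than removing a leftover valence electron — Mg has the largest IE_3 here.
Valence configurations: C²⁺ [He]2s², O²⁺ [He]2s²2p².
Approximate IE_3 values (kJ/mol): C 4620, O 5300, Mg 7733.
Overall IE_3 order: C < O < Mg.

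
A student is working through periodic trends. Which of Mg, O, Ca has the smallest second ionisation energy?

Ca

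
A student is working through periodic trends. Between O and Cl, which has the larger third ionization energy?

O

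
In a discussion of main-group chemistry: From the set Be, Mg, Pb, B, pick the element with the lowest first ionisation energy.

Pb

Be is in period 2, group 2; B is in period 2, group 13; Mg is in period 3, group 2; Pb is in period 6, group 14.
Across a period the outer electron is held more tightly (higher IE₁); down a group it sits in a higher shell, more shielded, and comes off more easily.
Here both period and group differ, so the two effects have to be weighed against each other.
Mg > Pb: period and group pull opposite ways; the down-group shift dominates (738 vs 716 kJ/mol).
B > Mg: both effects reinforce here, so B is clearly the higher of the two.
Be > B: this pair runs against the simple trend — see the exception note.
Note the exception: Be has a higher first ionization energy than B, contrary to the simple trend — removing B's lone 2p electron is easier than breaking Be's filled 2s².
Approximate values (kJ/mol): Be 900, B 801, Mg 738, Pb 716.
The lowest first ionisation energy among these belongs to Pb.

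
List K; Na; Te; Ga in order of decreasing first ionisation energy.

Na is in period 3, group 1; K is in period 4, group 1; Ga is in period 4, group 13; Te is in period 5, group 16.
Across a period the outer electron is held more tightly (higher IE₁); down a group it sits in a higher shell, more shielded, and comes off more easily.
These span different periods and groups, so the two trends combine.
Na > K: Na sits above K in group 1, so the down-group effect alone puts Na higher.
Ga > Na: period and group pull opposite ways; the across-period shift dominates (579 vs 496 kJ/mol).
Te > Ga: period and group pull opposite ways; the across-period shift dominates (869 vs 579 kJ/mol).
For reference (kJ/mol): Na 496, K 419, Ga 579, Te 869.
So from highest to lowest: Te > Ga > Na > K.

Te > Ga > Na > K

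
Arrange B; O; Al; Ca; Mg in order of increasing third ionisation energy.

Al, B, Ca, O, Mg

After 2 electrons have been removed, what remains? B²⁺ still has 1 valence electron; O²⁺ still has 4 valence electrons; Al²⁺ still has 1 valence electron; Ca²⁺ is the bare [Ar] core; Mg²⁺ is the bare [Ne] core.
Usually core removal costs more than valence removal, but here the competition is close: a tightly held n=2 valence electron can cost more to remove than an n=3 core electron, so the actual values have to decide it.
Valence configurations: B²⁺ [He]2s¹, O²⁺ [He]2s²2p², Al²⁺ [Ne]3s¹.
Approximate IE_3 values (kJ/mol): B 3660, O 5300, Al 2745, Ca 4912, Mg 7733.
Putting it together, IE_3: Al < B < Ca < O < Mg.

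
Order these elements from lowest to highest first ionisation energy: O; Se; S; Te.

Te < Se < S < O

O is in period 2, group 16; S is in period 3, group 16; Se is in period 4, group 16; Te is in period 5, group 16.
IE₁ increases left→right with effective nuclear charge and decreases top→bottom as the valence shell moves farther out.
All are in group 16, so first ionization energy increases up the group.
So from lowest to highest: Te < Se < S < O.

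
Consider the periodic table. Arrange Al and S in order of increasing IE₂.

Al, S

Consider each +1 ion: Al⁺ still has 2 valence electrons; S⁺ still has 5 valence electrons.
All are still removing valence electrons, so compare the +1 ions as you would atoms: IE_2 generally rises across a period (higher Z_eff) and falls down a group (larger shell), subject to the usual subshell exceptions.
Valence configurations: Al⁺ [Ne]3s², S⁺ [Ne]3s²3p³.
Tabulated IE_2 (kJ/mol): Al 1817, S 2252.
Overall IE_2 order: Al < S.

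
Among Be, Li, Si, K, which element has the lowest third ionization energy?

Si

After 2 electrons have been removed, what remains? Be²⁺ is the bare [He] core; Li²⁺ is already 1 electron into the core; Si²⁺ still has 2 valence electrons; K²⁺ is already 1 electron into the core.
Pulling an electron out of a noble-gas core costs far more than removing a remaining valence electron, so K, Li and Be sit at the high end of IE_3.
Tabulated IE_3 (kJ/mol): Be 14849, Li 11815, Si 3232, K 4420.
Hence IE_3: Si < K < Li < Be.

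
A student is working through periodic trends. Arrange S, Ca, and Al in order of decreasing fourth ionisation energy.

After 3 electrons have been removed, what remains? S³⁺ still has 3 valence electrons; Ca³⁺ is already 1 electron into the core; Al³⁺ is the bare [Ne] core.
Core electrons are held far more tightly than valence electrons, so Ca and Al top the IE_4 order.
Approximate IE_4 values (kJ/mol): S 4556, Ca 6491, Al 11577.
Overall IE_4 order: S < Ca < Al.

Al > Ca > S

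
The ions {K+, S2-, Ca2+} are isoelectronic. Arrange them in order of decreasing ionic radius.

All of these have 18 electrons, so size is governed by nuclear charge alone: the more protons, the stronger the pull on the same electron cloud, and the smaller the ion.
Nuclear charges: Ca2+ (Z=20), K+ (Z=19), S2- (Z=16).
Largest to smallest: S2- > K+ > Ca2+.

S2- > K+ > Ca2+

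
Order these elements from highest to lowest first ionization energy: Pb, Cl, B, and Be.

Cl > Be > B > Pb

Be is in period 2, group 2; B is in period 2, group 13; Cl is in period 3, group 17; Pb is in period 6, group 14.
IE₁ increases left→right with effective nuclear charge and decreases top→bottom as the valence shell moves farther out.
Neither a single period nor a single group — weigh both effects.
B > Pb: the two effects oppose for this pair; the down-group effect wins (801 vs 716 kJ/mol).
Be > B: this pair runs against the simple trend — see the exception note.
Cl > Be: the two effects oppose for this pair; the across-period effect wins (1251 vs 900 kJ/mol).
Note the exception: Be has a higher first ionization energy than B, contrary to the simple trend — removing B's lone 2p electron is easier than breaking Be's filled 2s².
For reference (kJ/mol): Be 900, B 801, Cl 1251, Pb 716.
So from highest to lowest: Cl > Be > B > Pb.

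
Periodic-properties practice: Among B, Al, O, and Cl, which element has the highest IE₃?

After 2 electrons have been removed, what remains? B²⁺ still has 1 valence electron; Al²⁺ still has 1 valence electron; O²⁺ still has 4 valence electrons; Cl²⁺ still has 5 valence electrons.
All are still removing valence electrons, so compare the +2 ions as you would atoms: IE_3 generally rises across a period (higher Z_eff) and falls down a group (larger shell), subject to the usual subshell exceptions.
Valence configurations: B²⁺ [He]2s¹, Al²⁺ [Ne]3s¹, O²⁺ [He]2s²2p², Cl²⁺ [Ne]3s²3p³.
Tabulated IE_3 (kJ/mol): B 3660, Al 2745, O 5300, Cl 3822.
So the third ionization energies run Al < B < Cl < O.

O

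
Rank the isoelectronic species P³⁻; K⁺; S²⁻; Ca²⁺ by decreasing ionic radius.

P³⁻, S²⁻, K⁺, Ca²⁺

All of these have 18 electrons, so size is governed by nuclear charge alone: the more protons, the stronger the pull on the same electron cloud, and the smaller the ion.
Nuclear charges: Ca²⁺ (Z=20), K⁺ (Z=19), S²⁻ (Z=16), P³⁻ (Z=15).
Largest to smallest: P³⁻ > S²⁻ > K⁺ > Ca²⁺.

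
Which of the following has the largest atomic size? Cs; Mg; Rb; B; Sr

B is in period 2, group 13; Mg is in period 3, group 2; Rb is in period 5, group 1; Sr is in period 5, group 2; Cs is in period 6, group 1.
Atomic radius shrinks across a period as nuclear charge pulls the same shell inward, and grows down a group as new shells are added.
Here both period and group differ, so the two effects have to be weighed against each other.
Mg > B: relative to B, both the across-period and down-group shifts push Mg's atomic radius up.
Sr > Mg: they share group 2; the group trend gives Sr the larger value.
Rb > Sr: Rb lies to the left of Sr in period 5, so the across-period effect alone puts Rb larger.
Cs > Rb: Cs sits below Rb in group 1, so the down-group effect alone puts Cs larger.
Tabulated atomic radius (pm): B 85, Mg 139, Rb 210, Sr 185, Cs 232.
The largest atomic size among these belongs to Cs.

Cs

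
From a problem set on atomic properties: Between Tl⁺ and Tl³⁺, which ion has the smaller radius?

Both ions have Z = 81 protons, but Tl³⁺ has lost more electrons, so its remaining electrons feel a larger effective nuclear charge per electron and are pulled in more tightly.
Higher positive charge → smaller ion, so Tl⁺ > Tl³⁺.

Tl³⁺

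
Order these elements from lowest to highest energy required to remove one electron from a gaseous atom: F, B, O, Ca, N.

Ca < B < O < N < F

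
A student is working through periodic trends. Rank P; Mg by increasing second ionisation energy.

Mg < P

After 1 electron has been removed, what remains? P⁺ still has 4 valence electrons; Mg⁺ still has 1 valence electron.
All are still removing valence electrons, so compare the +1 ions as you would atoms: IE_2 generally rises across a period (higher Z_eff) and falls down a group (larger shell), subject to the usual subshell exceptions.
Valence configurations: P⁺ [Ne]3s²3p², Mg⁺ [Ne]3s¹.
The numbers (kJ/mol): P 1907, Mg 1451.
So the second ionization energies run Mg < P.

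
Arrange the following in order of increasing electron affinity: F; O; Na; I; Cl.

O is in period 2, group 16; F is in period 2, group 17; Na is in period 3, group 1; Cl is in period 3, group 17; I is in period 5, group 17.
EA tends to increase across a period and decrease down a group, though the pattern is less regular than for IE or radius.
These span different periods and groups, so the two trends combine.
O > Na: both effects reinforce here, so O is clearly the higher of the two.
I > O: the two effects oppose for this pair; the across-period effect wins (295 vs 141 kJ/mol).
F > I: F sits above I in group 17, so the down-group effect alone puts F higher.
Cl > F: this pair runs against the simple trend — see the exception note.
Note the exception: Cl has a higher electron affinity than F, contrary to the simple trend — F's small 2p subshell makes the incoming electron feel strong e⁻–e⁻ repulsion, so Cl actually releases more energy on gaining an electron.
Approximate values (kJ/mol): O 141, F 328, Na 53, Cl 349, I 295.
So from lowest to highest: Na < O < I < F < Cl.

Na, O, I, F, Cl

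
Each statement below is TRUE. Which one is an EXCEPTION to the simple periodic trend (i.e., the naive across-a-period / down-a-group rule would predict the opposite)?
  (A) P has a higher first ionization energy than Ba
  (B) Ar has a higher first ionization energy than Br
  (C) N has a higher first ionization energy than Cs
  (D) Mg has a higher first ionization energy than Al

(D)

The general trend: first ionization energy increases across a period and decreases down a group.
(A) P (period 3, group 15) vs Ba (period 6, group 2): the stated order agrees with the simple trend.
(B) Ar (period 3, group 18) vs Br (period 4, group 17): the stated order agrees with the simple trend.
(C) N (period 2, group 15) vs Cs (period 6, group 1): the stated order agrees with the simple trend.
(D) Mg (period 3, group 2) vs Al (period 3, group 13): the stated order contradicts the simple trend.
The exception is (D): Al's single 3p electron is easier to remove than one from Mg's filled 3s².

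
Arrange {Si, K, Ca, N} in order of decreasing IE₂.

IE_2 is the cost of taking one more electron from the +1 cation: Si⁺ still has 3 valence electrons; K⁺ is the bare [Ar] core; Ca⁺ still has 1 valence electron; N⁺ still has 4 valence electrons.
Core electrons are held far more tightly than valence electrons, so K tops the IE_2 order.
Valence configurations: Si⁺ [Ne]3s²3p¹, Ca⁺ [Ar]4s¹, N⁺ [He]2s²2p².
Approximate IE_2 values (kJ/mol): Si 1577, K 3052, Ca 1145, N 2856.
So the second ionization energies run Ca < Si < N < K.

K, N, Si, Ca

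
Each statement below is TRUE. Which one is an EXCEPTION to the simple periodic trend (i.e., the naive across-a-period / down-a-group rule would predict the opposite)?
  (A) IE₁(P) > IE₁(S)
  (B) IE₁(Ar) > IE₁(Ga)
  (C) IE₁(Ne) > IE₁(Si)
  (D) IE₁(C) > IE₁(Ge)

The general trend: first ionization energy increases across a period and decreases down a group.
(A) P (period 3, group 15) vs S (period 3, group 16): the stated order contradicts the simple trend.
(B) Ar (period 3, group 18) vs Ga (period 4, group 13): the stated order agrees with the simple trend.
(C) Ne (period 2, group 18) vs Si (period 3, group 14): the stated order agrees with the simple trend.
(D) C (period 2, group 14) vs Ge (period 4, group 14): the stated order agrees with the simple trend.
The exception is (A): S (3p⁴) ionizes more easily than half-filled P (3p³) because the paired 3p electron in S is pushed out by e⁻–e⁻ repulsion.

(A)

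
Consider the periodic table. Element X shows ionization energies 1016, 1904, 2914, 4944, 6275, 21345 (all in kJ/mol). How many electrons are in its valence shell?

Look for the largest jump between consecutive ionization energies: IE6/IE5 ≈ 3.4, far larger than any earlier ratio.
That jump marks the point where a core electron is being removed. So the atom has 5 valence electrons.

5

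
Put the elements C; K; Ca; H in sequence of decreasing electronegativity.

C > H > Ca > K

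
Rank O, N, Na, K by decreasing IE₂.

Na, O, K, N

Consider each +1 ion: O⁺ still has 5 valence electrons; N⁺ still has 4 valence electrons; Na⁺ is the bare [Ne] core; K⁺ is the bare [Ar] core.
Usually core removal costs more than valence removal, but here the competition is close: a tightly held n=2 valence electron can cost more to remove than an n=3 core electron, so the actual values have to decide it.
Valence configurations: O⁺ [He]2s²2p³, N⁺ [He]2s²2p².
Tabulated IE_2 (kJ/mol): O 3388, N 2856, Na 4562, K 3052.
So the second ionization energies run N < K < O < Na.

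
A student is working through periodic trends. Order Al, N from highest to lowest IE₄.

IE_4 is the cost of taking one more electron from the +3 cation: Al³⁺ is the bare [Ne] core; N³⁺ still has 2 valence electrons.
Core electrons are held far more tightly than valence electrons, so Al tops the IE_4 order.
Approximate IE_4 values (kJ/mol): Al 11577, N 7475.
Hence IE_4: N < Al.

Al > N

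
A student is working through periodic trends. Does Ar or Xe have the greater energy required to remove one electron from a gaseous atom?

Ar

Ar is in period 3, group 18; Xe is in period 5, group 18.
IE₁ increases left→right with effective nuclear charge and decreases top→bottom as the valence shell moves farther out.
All are in group 18, so first ionization energy increases up the group.
So Ar has the greater energy required to remove one electron from a gaseous atom (Ar > Xe).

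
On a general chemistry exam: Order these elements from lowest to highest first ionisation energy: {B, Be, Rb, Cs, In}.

Across a period the outer electron is held more tightly (higher IE₁); down a group it sits in a higher shell, more shielded, and comes off more easily.
Here both period and group differ, so the two effects have to be weighed against each other.
Rb > Cs: they share group 1; the group trend gives Rb the larger value.
In > Rb: In lies to the right of Rb in period 5, so the across-period effect alone puts In higher.
B > In: they share group 13; the group trend gives B the larger value.
Be > B: this pair runs against the simple trend — see the exception note.
Note the exception: Be has a higher first ionization energy than B, contrary to the simple trend — removing B's lone 2p electron is easier than breaking Be's filled 2s².
Approximate values (kJ/mol): Be 900, B 801, Rb 403, In 558, Cs 376.
So from lowest to highest: Cs < Rb < In < B < Be.

Cs, Rb, In, B, Be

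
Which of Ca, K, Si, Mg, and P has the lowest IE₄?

After 3 electrons have been removed, what remains? Ca³⁺ is already 1 electron into the core; K³⁺ is already 2 electrons into the core; Si³⁺ still has 1 valence electron; Mg³⁺ is already 1 electron into the core; P³⁺ still has 2 valence electrons.
Breaking into a closed-shell core is much more expensive than removing a leftover valence electron — K, Ca and Mg have the largest IE_4 here.
Valence configurations: Si³⁺ [Ne]3s¹, P³⁺ [Ne]3s².
The numbers (kJ/mol): Ca 6491, K 5877, Si 4356, Mg 10543, P 4964.
So the fourth ionization energies run Si < P < K < Ca < Mg.

Si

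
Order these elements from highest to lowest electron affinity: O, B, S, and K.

S, O, K, B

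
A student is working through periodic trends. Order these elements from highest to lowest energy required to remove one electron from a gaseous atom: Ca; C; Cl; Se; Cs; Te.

Cl > C > Se > Te > Ca > Cs

C is in period 2, group 14; Cl is in period 3, group 17; Ca is in period 4, group 2; Se is in period 4, group 16; Te is in period 5, group 16; Cs is in period 6, group 1.
IE₁ increases left→right with effective nuclear charge and decreases top→bottom as the valence shell moves farther out.
Here both period and group differ, so the two effects have to be weighed against each other.
Ca > Cs: both effects reinforce here, so Ca is clearly the higher of the two.
Te > Ca: period and group pull opposite ways; the across-period shift dominates (869 vs 590 kJ/mol).
Se > Te: they share group 16; the group trend gives Se the larger value.
C > Se: period and group pull opposite ways; the down-group shift dominates (1086 vs 941 kJ/mol).
Cl > C: the two effects oppose for this pair; the across-period effect wins (1251 vs 1086 kJ/mol).
For reference (kJ/mol): C 1086, Cl 1251, Ca 590, Se 941, Te 869, Cs 376.
So from highest to lowest: Cl > C > Se > Te > Ca > Cs.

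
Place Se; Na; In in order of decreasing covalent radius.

Na > In > Se

Na is in period 3, group 1; Se is in period 4, group 16; In is in period 5, group 13.
Moving right in a period, electrons are added to the same shell under a stronger nuclear pull, so atoms get smaller; moving down, a new shell is opened and atoms get larger.
Here both period and group differ, so the two effects have to be weighed against each other.
In > Se: both effects reinforce here, so In is clearly the larger of the two.
Na > In: period and group pull opposite ways; the across-period shift dominates (155 vs 142 pm).
Tabulated atomic radius (pm): Na 155, Se 116, In 142.
So from largest to smallest: Na > In > Se.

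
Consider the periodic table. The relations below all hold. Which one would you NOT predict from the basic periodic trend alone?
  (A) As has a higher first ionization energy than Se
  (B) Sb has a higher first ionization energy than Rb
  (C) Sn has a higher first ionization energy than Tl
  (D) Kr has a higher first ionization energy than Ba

The general trend: first ionization energy increases across a period and decreases down a group.
(A) As (period 4, group 15) vs Se (period 4, group 16): the stated order contradicts the simple trend.
(B) Sb (period 5, group 15) vs Rb (period 5, group 1): the stated order agrees with the simple trend.
(C) Sn (period 5, group 14) vs Tl (period 6, group 13): the stated order agrees with the simple trend.
(D) Kr (period 4, group 18) vs Ba (period 6, group 2): the stated order agrees with the simple trend.
The exception is (A): Se (4p⁴) ionizes more easily than half-filled As (4p³).

(A)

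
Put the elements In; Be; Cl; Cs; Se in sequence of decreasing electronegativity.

Cl > Se > In > Be > Cs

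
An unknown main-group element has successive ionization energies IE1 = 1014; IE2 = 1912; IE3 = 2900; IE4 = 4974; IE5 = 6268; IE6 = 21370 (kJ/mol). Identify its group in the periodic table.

Group 15

Look for the largest jump between consecutive ionization energies: IE6/IE5 ≈ 3.4, far larger than any earlier ratio.
That jump marks the point where a core electron is being removed. So the atom has 5 valence electrons.
A main-group element with 5 valence electrons is in group 15.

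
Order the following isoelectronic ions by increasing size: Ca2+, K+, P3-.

Ca2+ < K+ < P3-

All of these have 18 electrons, so size is governed by nuclear charge alone: the more protons, the stronger the pull on the same electron cloud, and the smaller the ion.
Nuclear charges: Ca2+ (Z=20), K+ (Z=19), P3- (Z=15).
Smallest to largest: Ca2+ < K+ < P3-.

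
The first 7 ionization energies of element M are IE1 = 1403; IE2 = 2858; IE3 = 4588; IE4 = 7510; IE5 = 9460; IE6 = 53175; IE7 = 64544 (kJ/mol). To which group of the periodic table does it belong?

Look for the largest jump between consecutive ionization energies: IE6/IE5 ≈ 5.6, far larger than any earlier ratio.
That jump marks the point where a core electron is being removed. So the atom has 5 valence electrons.
A main-group element with 5 valence electrons is in group 15.

Group 15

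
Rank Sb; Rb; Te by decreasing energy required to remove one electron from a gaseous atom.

Te, Sb, Rb

Rb is in period 5, group 1; Sb is in period 5, group 15; Te is in period 5, group 16.
Across a period the outer electron is held more tightly (higher IE₁); down a group it sits in a higher shell, more shielded, and comes off more easily.
All lie in period 5, so first ionization energy increases left to right.
So from highest to lowest: Te > Sb > Rb.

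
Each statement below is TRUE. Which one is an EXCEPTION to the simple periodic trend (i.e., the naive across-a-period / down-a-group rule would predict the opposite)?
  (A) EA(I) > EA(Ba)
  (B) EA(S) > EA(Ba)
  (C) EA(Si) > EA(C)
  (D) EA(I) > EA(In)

(C)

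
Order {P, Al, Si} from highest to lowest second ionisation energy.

The second ionization energy removes an electron from the +1 ion. For each element: P⁺ still has 4 valence electrons; Al⁺ still has 2 valence electrons; Si⁺ still has 3 valence electrons.
All are still removing valence electrons, so compare the +1 ions as you would atoms: IE_2 generally rises across a period (higher Z_eff) and falls down a group (larger shell), subject to the usual subshell exceptions.
Valence configurations: P⁺ [Ne]3s²3p², Al⁺ [Ne]3s², Si⁺ [Ne]3s²3p¹.
Si⁺ loses a lone 3p electron whereas Al⁺ must break into a filled 3s² pair, so IE_2(Al) > IE_2(Si) even though Si has the higher nuclear charge.
Tabulated IE_2 (kJ/mol): P 1907, Al 1817, Si 1577.
Overall IE_2 order: Si < Al < P.

P > Al > Si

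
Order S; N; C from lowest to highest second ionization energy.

S, C, N

IE_2 is the cost of taking one more electron from the +1 cation: S⁺ still has 5 valence electrons; N⁺ still has 4 valence electrons; C⁺ still has 3 valence electrons.
All are still removing valence electrons, so compare the +1 ions as you would atoms: IE_2 generally rises across a period (higher Z_eff) and falls down a group (larger shell), subject to the usual subshell exceptions.
Valence configurations: S⁺ [Ne]3s²3p³, N⁺ [He]2s²2p², C⁺ [He]2s²2p¹.
The numbers (kJ/mol): S 2252, N 2856, C 2353.
So the second ionization energies run S < C < N.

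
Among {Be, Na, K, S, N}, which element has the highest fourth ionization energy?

Be

After 3 electrons have been removed, what remains? Be³⁺ is already 1 electron into the core; Na³⁺ is already 2 electrons into the core; K³⁺ is already 2 electrons into the core; S³⁺ still has 3 valence electrons; N³⁺ still has 2 valence electrons.
Usually core removal costs more than valence removal, but here the competition is close: a tightly held n=2 valence electron can cost more to remove than an n=3 core electron, so the actual values have to decide it.
Valence configurations: S³⁺ [Ne]3s²3p¹, N³⁺ [He]2s².
Tabulated IE_4 (kJ/mol): Be 21007, Na 9543, K 5877, S 4556, N 7475.
So the fourth ionization energies run S < K < N < Na < Be.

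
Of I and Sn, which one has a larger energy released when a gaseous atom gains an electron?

Sn is in period 5, group 14; I is in period 5, group 17.
Atoms with high Z_eff and room in the valence shell (especially the halogens) have the most exothermic electron affinities.
All lie in period 5, so electron affinity increases left to right.
So I has the larger energy released when a gaseous atom gains an electron (I > Sn).

I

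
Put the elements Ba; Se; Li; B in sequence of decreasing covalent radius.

Ba > Li > Se > B

Li is in period 2, group 1; B is in period 2, group 13; Se is in period 4, group 16; Ba is in period 6, group 2.
Atomic radius shrinks across a period as nuclear charge pulls the same shell inward, and grows down a group as new shells are added.
Here both period and group differ, so the two effects have to be weighed against each other.
Se > B: the two effects oppose for this pair; the down-group effect wins (116 vs 85 pm).
Li > Se: the two effects oppose for this pair; the across-period effect wins (133 vs 116 pm).
Ba > Li: the two effects oppose for this pair; the down-group effect wins (196 vs 133 pm).
For reference (pm): Li 133, B 85, Se 116, Ba 196.
So from largest to smallest: Ba > Li > Se > B.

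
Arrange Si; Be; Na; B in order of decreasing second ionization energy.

The second ionization energy removes an electron from the +1 ion. For each element: Si⁺ still has 3 valence electrons; Be⁺ still has 1 valence electron; Na⁺ is the bare [Ne] core; B⁺ still has 2 valence electrons.
Breaking into a closed-shell core is much more expensive than removing a leftover valence electron — Na has the largest IE_2 here.
Valence configurations: Si⁺ [Ne]3s²3p¹, Be⁺ [He]2s¹, B⁺ [He]2s².
The numbers (kJ/mol): Si 1577, Be 1757, Na 4562, B 2427.
Overall IE_2 order: Si < Be < B < Na.

Na, B, Be, Si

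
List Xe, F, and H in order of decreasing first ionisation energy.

H is in period 1, group 1; F is in period 2, group 17; Xe is in period 5, group 18.
First ionization energy rises across a period (greater Z_eff holds electrons more tightly) and falls down a group (valence electrons are farther from the nucleus).
Neither a single period nor a single group — weigh both effects.
H > Xe: the two effects oppose for this pair; the down-group effect wins (1312 vs 1170 kJ/mol).
F > H: period and group pull opposite ways; the across-period shift dominates (1681 vs 1312 kJ/mol).
For reference (kJ/mol): H 1312, F 1681, Xe 1170.
So from highest to lowest: F > H > Xe.

F > H > Xe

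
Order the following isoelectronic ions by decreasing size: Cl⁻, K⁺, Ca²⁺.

All of these have 18 electrons, so size is governed by nuclear charge alone: the more protons, the stronger the pull on the same electron cloud, and the smaller the ion.
Nuclear charges: Ca²⁺ (Z=20), K⁺ (Z=19), Cl⁻ (Z=17).
Largest to smallest: Cl⁻ > K⁺ > Ca²⁺.

Cl⁻, K⁺, Ca²⁺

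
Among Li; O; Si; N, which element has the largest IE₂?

Li

The second ionization energy removes an electron from the +1 ion. For each element: Li⁺ is the bare [He] core; O⁺ still has 5 valence electrons; Si⁺ still has 3 valence electrons; N⁺ still has 4 valence electrons.
Core electrons are held far more tightly than valence electrons, so Li tops the IE_2 order.
Valence configurations: O⁺ [He]2s²2p³, Si⁺ [Ne]3s²3p¹, N⁺ [He]2s²2p².
Tabulated IE_2 (kJ/mol): Li 7298, O 3388, Si 1577, N 2856.
Putting it together, IE_2: Si < N < O < Li.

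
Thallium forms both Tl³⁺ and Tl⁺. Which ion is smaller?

Both ions have Z = 81 protons, but Tl³⁺ has lost more electrons, so its remaining electrons feel a larger effective nuclear charge per electron and are pulled in more tightly.
Higher positive charge → smaller ion, so Tl⁺ > Tl³⁺.

Tl³⁺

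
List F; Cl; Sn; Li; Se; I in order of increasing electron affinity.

Li < Sn < Se < I < F < Cl

Atoms with high Z_eff and room in the valence shell (especially the halogens) have the most exothermic electron affinities.
These span different periods and groups, so the two trends combine.
Sn > Li: period and group pull opposite ways; the across-period shift dominates (107 vs 60 kJ/mol).
Se > Sn: both effects reinforce here, so Se is clearly the higher of the two.
I > Se: period and group pull opposite ways; the across-period shift dominates (295 vs 195 kJ/mol).
F > I: F sits above I in group 17, so the down-group effect alone puts F higher.
Cl > F: this pair runs against the simple trend — see the exception note.
Note the exception: Cl has a higher electron affinity than F, contrary to the simple trend — F's small 2p subshell makes the incoming electron feel strong e⁻–e⁻ repulsion, so Cl actually releases more energy on gaining an electron.
Approximate values (kJ/mol): Li 60, F 328, Cl 349, Se 195, Sn 107, I 295.
So from lowest to highest: Li < Sn < Se < I < F < Cl.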